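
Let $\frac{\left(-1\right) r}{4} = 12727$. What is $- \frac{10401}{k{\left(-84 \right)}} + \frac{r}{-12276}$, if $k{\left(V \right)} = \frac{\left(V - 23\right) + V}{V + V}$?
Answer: $- \frac{487294685}{53289} \approx -9144.4$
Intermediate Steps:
$r = -50908$ ($r = \left(-4\right) 12727 = -50908$)
$k{\left(V \right)} = \frac{-23 + 2 V}{2 V}$ ($k{\left(V \right)} = \frac{\left(V - 23\right) + V}{2 V} = \left(\left(-23 + V\right) + V\right) \frac{1}{2 V} = \left(-23 + 2 V\right) \frac{1}{2 V} = \frac{-23 + 2 V}{2 V}$)
$- \frac{10401}{k{\left(-84 \right)}} + \frac{r}{-12276} = - \frac{10401}{\frac{1}{-84} \left(- \frac{23}{2} - 84\right)} - \frac{50908}{-12276} = - \frac{10401}{\left(- \frac{1}{84}\right) \left(- \frac{191}{2}\right)} - - \frac{1157}{279} = - \frac{10401}{\frac{191}{168}} + \frac{1157}{279} = \left(-10401\right) \frac{168}{191} + \frac{1157}{279} = - \frac{1747368}{191} + \frac{1157}{279} = - \frac{487294685}{53289}$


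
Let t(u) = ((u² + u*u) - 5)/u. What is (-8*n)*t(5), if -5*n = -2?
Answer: -144/5 ≈ -28.800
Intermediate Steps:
n = ⅖ (n = -⅕*(-2) = ⅖ ≈ 0.40000)
t(u) = (-5 + 2*u²)/u (t(u) = ((u² + u²) - 5)/u = (2*u² - 5)/u = (-5 + 2*u²)/u)
(-8*n)*t(5) = (-8*⅖)*(-5/5 + 2*5) = -16*(-5*⅕ + 10)/5 = -16*(-1 + 10)/5 = -16/5*9 = -144/5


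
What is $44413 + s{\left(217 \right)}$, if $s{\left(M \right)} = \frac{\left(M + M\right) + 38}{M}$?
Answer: $\frac{9638093}{217} \approx 44415.0$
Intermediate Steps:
$s{\left(M \right)} = \frac{38 + 2 M}{M}$ ($s{\left(M \right)} = \frac{2 M + 38}{M} = \frac{38 + 2 M}{M}$)
$44413 + s{\left(217 \right)} = 44413 + \left(2 + \frac{38}{217}\right) = 44413 + \frac{472}{217} = \frac{9638093}{217}$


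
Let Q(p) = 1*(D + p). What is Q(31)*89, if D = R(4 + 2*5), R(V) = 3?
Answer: 3026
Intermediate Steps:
D = 3
Q(p) = 3 + p (Q(p) = 1*(3 + p) = 3 + p)
Q(31)*89 = (3 + 31)*89 = 34*89 = 3026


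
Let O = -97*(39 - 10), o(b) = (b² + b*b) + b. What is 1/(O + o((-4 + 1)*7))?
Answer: -1/1952 ≈ -0.00051230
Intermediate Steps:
o(b) = b + 2*b² (o(b) = (b² + b²) + b = 2*b² + b = b + 2*b²)
O = -2813 (O = -97*29 = -2813)
1/(O + o((-4 + 1)*7)) = 1/(-2813 + ((-4 + 1)*7)*(1 + 2*((-4 + 1)*7))) = 1/(-2813 + (-3*7)*(1 + 2*(-3*7))) = 1/(-2813 - 21*(1 + 2*(-21))) = 1/(-2813 - 21*(1 - 42)) = 1/(-2813 - 21*(-41)) = 1/(-2813 + 861) = 1/(-1952) = -1/1952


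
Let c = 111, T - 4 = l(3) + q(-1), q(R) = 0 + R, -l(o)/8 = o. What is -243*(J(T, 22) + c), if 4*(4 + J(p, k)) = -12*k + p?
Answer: -34749/4 ≈ -8687.3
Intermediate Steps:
l(o) = -8*o
q(R) = R
T = -21 (T = 4 + (-8*3 - 1) = 4 + (-24 - 1) = 4 - 25 = -21)
J(p, k) = -4 - 3*k + p/4 (J(p, k) = -4 + (-12*k + p)/4 = -4 + (p - 12*k)/4 = -4 + (-3*k + p/4) = -4 - 3*k + p/4)
-243*(J(T, 22) + c) = -243*((-4 - 3*22 + (1/4)*(-21)) + 111) = -243*((-4 - 66 - 21/4) + 111) = -243*(-301/4 + 111) = -243*143/4 = -34749/4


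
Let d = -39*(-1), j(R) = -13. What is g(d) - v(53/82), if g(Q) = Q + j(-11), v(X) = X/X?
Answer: 25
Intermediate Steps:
v(X) = 1
d = 39
g(Q) = -13 + Q (g(Q) = Q - 13 = -13 + Q)
g(d) - v(53/82) = (-13 + 39) - 1*1 = 26 - 1 = 25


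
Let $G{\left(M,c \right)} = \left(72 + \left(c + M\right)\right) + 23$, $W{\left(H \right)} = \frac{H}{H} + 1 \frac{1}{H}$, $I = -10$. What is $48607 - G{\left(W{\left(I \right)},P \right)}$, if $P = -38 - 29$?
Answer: $\frac{485781}{10} \approx 48578.0$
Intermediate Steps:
$W{\left(H \right)} = 1 + \frac{1}{H}$
$P = -67$
$G{\left(M,c \right)} = 95 + M + c$ ($G{\left(M,c \right)} = \left(72 + \left(M + c\right)\right) + 23 = \left(72 + M + c\right) + 23 = 95 + M + c$)
$48607 - G{\left(W{\left(I \right)},P \right)} = 48607 - \left(95 + \frac{1 - 10}{-10} - 67\right) = 48607 - \left(95 - - \frac{9}{10} - 67\right) = 48607 - \left(95 + \frac{9}{10} - 67\right) = 48607 - \frac{289}{10} = \frac{485781}{10}$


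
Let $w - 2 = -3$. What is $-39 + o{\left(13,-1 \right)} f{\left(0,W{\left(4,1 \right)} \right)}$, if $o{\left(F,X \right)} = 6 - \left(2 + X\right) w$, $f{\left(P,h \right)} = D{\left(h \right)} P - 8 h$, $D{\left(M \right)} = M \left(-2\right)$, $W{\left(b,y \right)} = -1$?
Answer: $17$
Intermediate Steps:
$w = -1$ ($w = 2 - 3 = -1$)
$D{\left(M \right)} = - 2 M$
$f{\left(P,h \right)} = - 8 h - 2 P h$ ($f{\left(P,h \right)} = - 2 h P - 8 h = - 2 P h - 8 h = - 8 h - 2 P h$)
$o{\left(F,X \right)} = 8 + X$ ($o{\left(F,X \right)} = 6 - \left(2 + X\right) \left(-1\right) = 6 - \left(-2 - X\right) = 6 + \left(2 + X\right) = 8 + X$)
$-39 + o{\left(13,-1 \right)} f{\left(0,W{\left(4,1 \right)} \right)} = -39 + \left(8 - 1\right) 2 \left(-1\right) \left(-4 - 0\right) = -39 + 7 \cdot 2 \left(-1\right) \left(-4 + 0\right) = -39 + 7 \cdot 2 \left(-1\right) \left(-4\right) = -39 + 7 \cdot 8 = -39 + 56 = 17$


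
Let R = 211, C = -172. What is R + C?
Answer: 39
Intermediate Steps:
R + C = 211 - 172 = 39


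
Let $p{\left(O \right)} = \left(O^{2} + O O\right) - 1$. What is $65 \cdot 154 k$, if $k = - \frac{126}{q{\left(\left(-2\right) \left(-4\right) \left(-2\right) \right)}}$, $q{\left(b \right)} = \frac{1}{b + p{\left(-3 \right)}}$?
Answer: $-1261260$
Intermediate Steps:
$p{\left(O \right)} = -1 + 2 O^{2}$ ($p{\left(O \right)} = \left(O^{2} + O^{2}\right) - 1 = 2 O^{2} - 1 = -1 + 2 O^{2}$)
$q{\left(b \right)} = \frac{1}{17 + b}$ ($q{\left(b \right)} = \frac{1}{b - \left(1 - 2 \left(-3\right)^{2}\right)} = \frac{1}{b + \left(-1 + 2 \cdot 9\right)} = \frac{1}{b + \left(-1 + 18\right)} = \frac{1}{b + 17} = \frac{1}{17 + b}$)
$k = -126$ ($k = - \frac{126}{\frac{1}{17 + \left(-2\right) \left(-4\right) \left(-2\right)}} = - \frac{126}{\frac{1}{17 + 8 \left(-2\right)}} = - \frac{126}{\frac{1}{17 - 16}} = - \frac{126}{1^{-1}} = - \frac{126}{1} = \left(-126\right) 1 = -126$)
$65 \cdot 154 k = 65 \cdot 154 \left(-126\right) = 10010 \left(-126\right) = -1261260$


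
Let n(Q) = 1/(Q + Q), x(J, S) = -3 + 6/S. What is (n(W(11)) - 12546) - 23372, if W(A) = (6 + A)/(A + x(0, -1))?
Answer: -610605/17 ≈ -35918.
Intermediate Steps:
W(A) = (6 + A)/(-9 + A) (W(A) = (6 + A)/(A + (-3 + 6/(-1))) = (6 + A)/(A + (-3 + 6*(-1))) = (6 + A)/(A + (-3 - 6)) = (6 + A)/(A - 9) = (6 + A)/(-9 + A))
n(Q) = 1/(2*Q)
(n(W(11)) - 12546) - 23372 = (1/(2*(((6 + 11)/(-9 + 11)))) - 12546) - 23372 = (1/(2*((17/2))) - 12546) - 23372 = (1/(2*(((½)*17))) - 12546) - 23372 = (1/(2*(17/2)) - 12546) - 23372 = ((½)*(2/17) - 12546) - 23372 = (1/17 - 12546) - 23372 = -213281/17 - 23372 = -610605/17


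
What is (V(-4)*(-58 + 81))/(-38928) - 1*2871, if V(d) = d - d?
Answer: -2871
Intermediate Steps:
V(d) = 0
(V(-4)*(-58 + 81))/(-38928) - 1*2871 = (0*(-58 + 81))/(-38928) - 1*2871 = (0*23)*(-1/38928) - 2871 = 0*(-1/38928) - 2871 = 0 - 2871 = -2871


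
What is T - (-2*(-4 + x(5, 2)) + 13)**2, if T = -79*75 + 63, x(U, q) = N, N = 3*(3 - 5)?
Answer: -6951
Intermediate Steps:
N = -6 (N = 3*(-2) = -6)
x(U, q) = -6
T = -5862 (T = -5925 + 63 = -5862)
T - (-2*(-4 + x(5, 2)) + 13)**2 = -5862 - (-2*(-4 - 6) + 13)**2 = -5862 - (-2*(-10) + 13)**2 = -5862 - (20 + 13)**2 = -5862 - 1*33**2 = -5862 - 1*1089 = -5862 - 1089 = -6951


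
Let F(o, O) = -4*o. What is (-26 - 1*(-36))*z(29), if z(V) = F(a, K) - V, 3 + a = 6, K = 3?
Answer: -410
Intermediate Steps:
a = 3 (a = -3 + 6 = 3)
z(V) = -12 - V (z(V) = -4*3 - V = -12 - V)
(-26 - 1*(-36))*z(29) = (-26 - 1*(-36))*(-12 - 1*29) = (-26 + 36)*(-12 - 29) = 10*(-41) = -410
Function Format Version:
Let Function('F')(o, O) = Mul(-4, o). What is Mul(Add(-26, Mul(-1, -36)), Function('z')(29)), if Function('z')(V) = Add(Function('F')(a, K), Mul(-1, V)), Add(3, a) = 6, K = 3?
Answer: -410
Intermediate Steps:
a = 3 (a = Add(-3, 6) = 3)
Function('z')(V) = Add(-12, Mul(-1, V)) (Function('z')(V) = Add(Mul(-4, 3), Mul(-1, V)) = Add(-12, Mul(-1, V)))
Mul(Add(-26, Mul(-1, -36)), Function('z')(29)) = Mul(Add(-26, Mul(-1, -36)), Add(-12, Mul(-1, 29))) = Mul(Add(-26, 36), Add(-12, -29)) = Mul(10, -41) = -410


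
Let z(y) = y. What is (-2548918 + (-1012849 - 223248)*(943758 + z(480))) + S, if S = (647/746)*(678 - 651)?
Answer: -870710541753515/746 ≈ -1.1672e+12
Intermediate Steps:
S = 17469/746 (S = (647*(1/746))*27 = (647/746)*27 = 17469/746 ≈ 23.417)
(-2548918 + (-1012849 - 223248)*(943758 + z(480))) + S = (-2548918 + (-1012849 - 223248)*(943758 + 480)) + 17469/746 = (-2548918 - 1236097*944238) + 17469/746 = (-2548918 - 1167169759086) + 17469/746 = -1167172308004 + 17469/746 = -870710541753515/746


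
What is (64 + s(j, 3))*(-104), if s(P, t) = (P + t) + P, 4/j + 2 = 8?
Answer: -21320/3 ≈ -7106.7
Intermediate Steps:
j = ⅔ (j = 4/(-2 + 8) = 4/6 = 4*(⅙) = ⅔ ≈ 0.66667)
s(P, t) = t + 2*P
(64 + s(j, 3))*(-104) = (64 + (3 + 2*(⅔)))*(-104) = (64 + (3 + 4/3))*(-104) = (64 + 13/3)*(-104) = (205/3)*(-104) = -21320/3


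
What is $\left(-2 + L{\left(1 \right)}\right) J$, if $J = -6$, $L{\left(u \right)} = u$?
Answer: $6$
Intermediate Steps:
$\left(-2 + L{\left(1 \right)}\right) J = \left(-2 + 1\right) \left(-6\right) = \left(-1\right) \left(-6\right) = 6$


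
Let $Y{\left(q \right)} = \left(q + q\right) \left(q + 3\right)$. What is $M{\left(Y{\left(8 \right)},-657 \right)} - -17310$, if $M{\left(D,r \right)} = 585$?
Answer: $17895$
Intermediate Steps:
$Y{\left(q \right)} = 2 q \left(3 + q\right)$
$M{\left(Y{\left(8 \right)},-657 \right)} - -17310 = 585 - -17310 = 585 + 17310 = 17895$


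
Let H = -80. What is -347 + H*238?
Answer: -19387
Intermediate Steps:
-347 + H*238 = -347 - 80*238 = -347 - 19040 = -19387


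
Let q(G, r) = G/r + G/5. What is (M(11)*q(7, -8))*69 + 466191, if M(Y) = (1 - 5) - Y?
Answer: 3725181/8 ≈ 4.6565e+5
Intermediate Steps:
q(G, r) = G/5 + G/r (q(G, r) = G/r + G*(⅕) = G/r + G/5 = G/5 + G/r)
M(Y) = -4 - Y
(M(11)*q(7, -8))*69 + 466191 = ((-4 - 1*11)*((⅕)*7 + 7/(-8)))*69 + 466191 = ((-4 - 11)*(7/5 + 7*(-⅛)))*69 + 466191 = -15*(7/5 - 7/8)*69 + 466191 = -15*21/40*69 + 466191 = -63/8*69 + 466191 = -4347/8 + 466191 = 3725181/8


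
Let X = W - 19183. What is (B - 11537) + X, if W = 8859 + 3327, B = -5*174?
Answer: -19404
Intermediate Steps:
B = -870
W = 12186
X = -6997 (X = 12186 - 19183 = -6997)
(B - 11537) + X = (-870 - 11537) - 6997 = -12407 - 6997 = -19404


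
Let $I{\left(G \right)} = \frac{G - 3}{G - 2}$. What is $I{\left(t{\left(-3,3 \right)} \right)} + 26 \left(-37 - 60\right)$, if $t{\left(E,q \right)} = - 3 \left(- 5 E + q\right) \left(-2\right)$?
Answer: $- \frac{267227}{106} \approx -2521.0$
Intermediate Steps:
$t{\left(E,q \right)} = - 30 E + 6 q$ ($t{\left(E,q \right)} = - 3 \left(q - 5 E\right) \left(-2\right) = \left(- 3 q + 15 E\right) \left(-2\right) = - 30 E + 6 q$)
$I{\left(G \right)} = \frac{-3 + G}{-2 + G}$
$I{\left(t{\left(-3,3 \right)} \right)} + 26 \left(-37 - 60\right) = \frac{-3 + \left(\left(-30\right) \left(-3\right) + 6 \cdot 3\right)}{-2 + \left(\left(-30\right) \left(-3\right) + 6 \cdot 3\right)} + 26 \left(-37 - 60\right) = \frac{-3 + \left(90 + 18\right)}{-2 + \left(90 + 18\right)} + 26 \left(-37 - 60\right) = \frac{-3 + 108}{-2 + 108} + 26 \left(-97\right) = \frac{1}{106} \cdot 105 - 2522 = \frac{105}{106} - 2522 = - \frac{267227}{106}$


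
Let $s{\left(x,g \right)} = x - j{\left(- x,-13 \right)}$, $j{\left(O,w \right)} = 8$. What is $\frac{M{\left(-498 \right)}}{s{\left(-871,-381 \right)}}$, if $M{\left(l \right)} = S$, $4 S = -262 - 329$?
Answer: $\frac{197}{1172} \approx 0.16809$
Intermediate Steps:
$S = - \frac{591}{4}$ ($S = \frac{-262 - 329}{4} = \frac{1}{4} \left(-591\right) = - \frac{591}{4} \approx -147.75$)
$M{\left(l \right)} = - \frac{591}{4}$
$s{\left(x,g \right)} = -8 + x$ ($s{\left(x,g \right)} = x - 8 = -8 + x$)
$\frac{M{\left(-498 \right)}}{s{\left(-871,-381 \right)}} = - \frac{591}{4 \left(-8 - 871\right)} = - \frac{591}{4 \left(-879\right)} = \left(- \frac{591}{4}\right) \left(- \frac{1}{879}\right) = \frac{197}{1172}$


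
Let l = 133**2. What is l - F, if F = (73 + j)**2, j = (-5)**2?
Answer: 8085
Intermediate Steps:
j = 25
l = 17689
F = 9604 (F = (73 + 25)**2 = 98**2 = 9604)
l - F = 17689 - 1*9604 = 17689 - 9604 = 8085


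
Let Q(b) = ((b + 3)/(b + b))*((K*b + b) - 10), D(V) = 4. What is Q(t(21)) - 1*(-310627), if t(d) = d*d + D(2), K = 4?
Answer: 27745035/89 ≈ 3.1174e+5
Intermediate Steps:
t(d) = 4 + d² (t(d) = d*d + 4 = d² + 4 = 4 + d²)
Q(b) = (-10 + 5*b)*(3 + b)/(2*b) (Q(b) = ((b + 3)/(b + b))*((4*b + b) - 10) = ((3 + b)/((2*b)))*(5*b - 10) = ((3 + b)*(1/(2*b)))*(-10 + 5*b) = ((3 + b)/(2*b))*(-10 + 5*b) = (-10 + 5*b)*(3 + b)/(2*b))
Q(t(21)) - 1*(-310627) = 5*(-6 + (4 + 21²)*(1 + (4 + 21²)))/(2*(4 + 21²)) - 1*(-310627) = 5*(-6 + (4 + 441)*(1 + (4 + 441)))/(2*(4 + 441)) + 310627 = (5/2)*(-6 + 445*(1 + 445))/445 + 310627 = (5/2)*(1/445)*(-6 + 445*446) + 310627 = (5/2)*(1/445)*(-6 + 198470) + 310627 = (5/2)*(1/445)*198464 + 310627 = 99232/89 + 310627 = 27745035/89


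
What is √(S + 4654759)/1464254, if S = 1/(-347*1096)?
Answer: √168312847291639946/278436683624 ≈ 0.0014734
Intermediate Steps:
S = -1/380312 (S = 1/(-380312) = -1/380312 ≈ -2.6294e-6)
√(S + 4654759)/1464254 = √(-1/380312 + 4654759)/1464254 = √(1770260704807/380312)*(1/1464254) = (√168312847291639946/190156)*(1/1464254) = √168312847291639946/278436683624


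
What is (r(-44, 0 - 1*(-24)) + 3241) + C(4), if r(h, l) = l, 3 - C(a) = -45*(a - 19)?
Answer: 2593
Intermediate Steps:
C(a) = -852 + 45*a (C(a) = 3 - (-45)*(a - 19) = 3 - (-45)*(-19 + a) = 3 - (855 - 45*a) = 3 + (-855 + 45*a) = -852 + 45*a)
(r(-44, 0 - 1*(-24)) + 3241) + C(4) = ((0 - 1*(-24)) + 3241) + (-852 + 45*4) = ((0 + 24) + 3241) + (-852 + 180) = (24 + 3241) - 672 = 3265 - 672 = 2593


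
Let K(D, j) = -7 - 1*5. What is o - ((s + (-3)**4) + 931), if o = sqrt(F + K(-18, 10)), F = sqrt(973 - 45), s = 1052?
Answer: -2064 + 2*sqrt(-3 + sqrt(58)) ≈ -2059.7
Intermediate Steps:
K(D, j) = -12 (K(D, j) = -7 - 5 = -12)
F = 4*sqrt(58) (F = sqrt(928) = 4*sqrt(58) ≈ 30.463)
o = sqrt(-12 + 4*sqrt(58)) (o = sqrt(4*sqrt(58) - 12) = sqrt(-12 + 4*sqrt(58)) ≈ 4.2969)
o - ((s + (-3)**4) + 931) = 2*sqrt(-3 + sqrt(58)) - ((1052 + (-3)**4) + 931) = 2*sqrt(-3 + sqrt(58)) - ((1052 + 81) + 931) = 2*sqrt(-3 + sqrt(58)) - (1133 + 931) = 2*sqrt(-3 + sqrt(58)) - 1*2064 = 2*sqrt(-3 + sqrt(58)) - 2064 = -2064 + 2*sqrt(-3 + sqrt(58))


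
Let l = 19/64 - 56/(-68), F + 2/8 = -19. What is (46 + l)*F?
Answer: -3947559/4352 ≈ -907.07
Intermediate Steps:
F = -77/4 (F = -¼ - 19 = -77/4 ≈ -19.250)
l = 1219/1088 (l = 19*(1/64) - 56*(-1/68) = 19/64 + 14/17 = 1219/1088 ≈ 1.1204)
(46 + l)*F = (46 + 1219/1088)*(-77/4) = (51267/1088)*(-77/4) = -3947559/4352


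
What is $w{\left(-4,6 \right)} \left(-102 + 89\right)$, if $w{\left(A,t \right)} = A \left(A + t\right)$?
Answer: $104$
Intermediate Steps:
$w{\left(-4,6 \right)} \left(-102 + 89\right) = - 4 \left(-4 + 6\right) \left(-102 + 89\right) = \left(-4\right) 2 \left(-13\right) = \left(-8\right) \left(-13\right) = 104$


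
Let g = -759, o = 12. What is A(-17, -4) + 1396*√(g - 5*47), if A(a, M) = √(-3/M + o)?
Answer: √51/2 + 1396*I*√994 ≈ 3.5707 + 44013.0*I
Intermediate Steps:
A(a, M) = √(12 - 3/M) (A(a, M) = √(-3/M + 12) = √(12 - 3/M))
A(-17, -4) + 1396*√(g - 5*47) = √(12 - 3/(-4)) + 1396*√(-759 - 5*47) = √(12 - 3*(-¼)) + 1396*√(-759 - 235) = √(12 + ¾) + 1396*√(-994) = √(51/4) + 1396*(I*√994) = √51/2 + 1396*I*√994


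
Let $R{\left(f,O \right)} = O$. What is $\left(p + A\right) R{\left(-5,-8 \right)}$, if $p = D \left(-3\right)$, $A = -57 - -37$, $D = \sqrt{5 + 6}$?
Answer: $160 + 24 \sqrt{11} \approx 239.6$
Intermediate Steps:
$D = \sqrt{11} \approx 3.3166$
$A = -20$ ($A = -57 + 37 = -20$)
$p = - 3 \sqrt{11}$ ($p = \sqrt{11} \left(-3\right) = - 3 \sqrt{11} \approx -9.9499$)
$\left(p + A\right) R{\left(-5,-8 \right)} = \left(- 3 \sqrt{11} - 20\right) \left(-8\right) = \left(-20 - 3 \sqrt{11}\right) \left(-8\right) = 160 + 24 \sqrt{11}$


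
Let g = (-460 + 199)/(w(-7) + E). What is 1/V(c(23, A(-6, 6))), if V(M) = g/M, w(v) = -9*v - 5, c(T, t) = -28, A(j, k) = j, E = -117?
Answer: -1652/261 ≈ -6.3295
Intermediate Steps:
w(v) = -5 - 9*v
g = 261/59 (g = (-460 + 199)/((-5 - 9*(-7)) - 117) = -261/((-5 + 63) - 117) = -261/(58 - 117) = -261/(-59) = -261*(-1/59) = 261/59 ≈ 4.4237)
V(M) = 261/(59*M)
1/V(c(23, A(-6, 6))) = 1/((261/59)/(-28)) = 1/((261/59)*(-1/28)) = 1/(-261/1652) = -1652/261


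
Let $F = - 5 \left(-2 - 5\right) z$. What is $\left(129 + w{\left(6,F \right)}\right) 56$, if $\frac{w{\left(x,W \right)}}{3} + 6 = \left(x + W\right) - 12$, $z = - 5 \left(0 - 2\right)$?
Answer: $64008$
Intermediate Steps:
$z = 10$ ($z = \left(-5\right) \left(-2\right) = 10$)
$F = 350$ ($F = - 5 \left(-2 - 5\right) 10 = \left(-5\right) \left(-7\right) 10 = 35 \cdot 10 = 350$)
$w{\left(x,W \right)} = -54 + 3 W + 3 x$ ($w{\left(x,W \right)} = -18 + 3 \left(\left(x + W\right) - 12\right) = -18 + 3 \left(\left(W + x\right) - 12\right) = -18 + 3 \left(-12 + W + x\right) = -18 + \left(-36 + 3 W + 3 x\right) = -54 + 3 W + 3 x$)
$\left(129 + w{\left(6,F \right)}\right) 56 = \left(129 + \left(-54 + 3 \cdot 350 + 3 \cdot 6\right)\right) 56 = \left(129 + \left(-54 + 1050 + 18\right)\right) 56 = \left(129 + 1014\right) 56 = 1143 \cdot 56 = 64008$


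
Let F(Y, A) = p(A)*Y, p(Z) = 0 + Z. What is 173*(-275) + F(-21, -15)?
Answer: -47260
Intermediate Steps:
p(Z) = Z
F(Y, A) = A*Y
173*(-275) + F(-21, -15) = 173*(-275) - 15*(-21) = -47575 + 315 = -47260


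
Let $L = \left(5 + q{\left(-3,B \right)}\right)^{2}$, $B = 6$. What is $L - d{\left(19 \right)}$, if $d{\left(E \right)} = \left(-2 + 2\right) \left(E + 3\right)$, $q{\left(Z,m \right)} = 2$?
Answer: $49$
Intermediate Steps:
$d{\left(E \right)} = 0$ ($d{\left(E \right)} = 0 \left(3 + E\right) = 0$)
$L = 49$ ($L = \left(5 + 2\right)^{2} = 7^{2} = 49$)
$L - d{\left(19 \right)} = 49 - 0 = 49 + 0 = 49$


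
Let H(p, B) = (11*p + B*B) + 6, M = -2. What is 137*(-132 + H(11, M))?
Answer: -137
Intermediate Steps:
H(p, B) = 6 + B² + 11*p (H(p, B) = (11*p + B²) + 6 = (B² + 11*p) + 6 = 6 + B² + 11*p)
137*(-132 + H(11, M)) = 137*(-132 + (6 + (-2)² + 11*11)) = 137*(-132 + (6 + 4 + 121)) = 137*(-132 + 131) = 137*(-1) = -137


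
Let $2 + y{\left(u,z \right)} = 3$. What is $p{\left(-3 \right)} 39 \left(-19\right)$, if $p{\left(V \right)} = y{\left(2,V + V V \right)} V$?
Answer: $2223$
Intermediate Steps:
$y{\left(u,z \right)} = 1$ ($y{\left(u,z \right)} = -2 + 3 = 1$)
$p{\left(V \right)} = V$ ($p{\left(V \right)} = 1 V = V$)
$p{\left(-3 \right)} 39 \left(-19\right) = \left(-3\right) 39 \left(-19\right) = \left(-117\right) \left(-19\right) = 2223$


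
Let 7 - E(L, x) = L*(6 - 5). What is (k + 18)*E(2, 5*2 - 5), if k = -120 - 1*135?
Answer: -1185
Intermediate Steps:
E(L, x) = 7 - L (E(L, x) = 7 - L*(6 - 5) = 7 - L)
k = -255 (k = -120 - 135 = -255)
(k + 18)*E(2, 5*2 - 5) = (-255 + 18)*(7 - 1*2) = -237*(7 - 2) = -237*5 = -1185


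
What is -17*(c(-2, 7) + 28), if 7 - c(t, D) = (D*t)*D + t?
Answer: -2295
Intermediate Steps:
c(t, D) = 7 - t - t*D² (c(t, D) = 7 - ((D*t)*D + t) = 7 - (t*D² + t) = 7 - (t + t*D²) = 7 + (-t - t*D²) = 7 - t - t*D²)
-17*(c(-2, 7) + 28) = -17*((7 - 1*(-2) - 1*(-2)*7²) + 28) = -17*((7 + 2 - 1*(-2)*49) + 28) = -17*((7 + 2 + 98) + 28) = -17*(107 + 28) = -17*135 = -2295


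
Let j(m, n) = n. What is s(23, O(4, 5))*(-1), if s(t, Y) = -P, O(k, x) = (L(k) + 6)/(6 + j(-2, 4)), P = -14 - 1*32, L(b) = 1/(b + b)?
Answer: -46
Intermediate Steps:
L(b) = 1/(2*b)
P = -46 (P = -14 - 32 = -46)
O(k, x) = ⅗ + 1/(20*k) (O(k, x) = (1/(2*k) + 6)/(6 + 4) = (6 + 1/(2*k))/10 = (6 + 1/(2*k))*(⅒) = ⅗ + 1/(20*k))
s(t, Y) = 46 (s(t, Y) = -1*(-46) = 46)
s(23, O(4, 5))*(-1) = 46*(-1) = -46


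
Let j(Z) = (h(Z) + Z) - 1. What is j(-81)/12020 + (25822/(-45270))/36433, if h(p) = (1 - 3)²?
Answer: -6447874471/991242467910 ≈ -0.0065048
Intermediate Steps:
h(p) = 4 (h(p) = (-2)² = 4)
j(Z) = 3 + Z (j(Z) = (4 + Z) - 1 = 3 + Z)
j(-81)/12020 + (25822/(-45270))/36433 = (3 - 81)/12020 + (25822/(-45270))/36433 = -78*1/12020 + (25822*(-1/45270))*(1/36433) = -39/6010 - 12911/22635*1/36433 = -39/6010 - 12911/824660955 = -6447874471/991242467910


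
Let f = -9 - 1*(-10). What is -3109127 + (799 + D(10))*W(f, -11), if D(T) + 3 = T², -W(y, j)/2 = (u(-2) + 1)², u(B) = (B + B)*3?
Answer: -3325959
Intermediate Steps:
f = 1 (f = -9 + 10 = 1)
u(B) = 6*B (u(B) = (2*B)*3 = 6*B)
W(y, j) = -242 (W(y, j) = -2*(6*(-2) + 1)² = -2*(-12 + 1)² = -2*(-11)² = -2*121 = -242)
D(T) = -3 + T²
-3109127 + (799 + D(10))*W(f, -11) = -3109127 + (799 + (-3 + 10²))*(-242) = -3109127 + (799 + (-3 + 100))*(-242) = -3109127 + (799 + 97)*(-242) = -3109127 + 896*(-242) = -3109127 - 216832 = -3325959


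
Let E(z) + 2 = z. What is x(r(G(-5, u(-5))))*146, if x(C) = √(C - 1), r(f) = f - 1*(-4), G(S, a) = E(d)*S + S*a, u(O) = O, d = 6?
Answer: 292*√2 ≈ 412.95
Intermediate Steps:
E(z) = -2 + z
G(S, a) = 4*S + S*a (G(S, a) = (-2 + 6)*S + S*a = 4*S + S*a)
r(f) = 4 + f (r(f) = f + 4 = 4 + f)
x(C) = √(-1 + C)
x(r(G(-5, u(-5))))*146 = √(-1 + (4 - 5*(4 - 5)))*146 = √(-1 + (4 - 5*(-1)))*146 = √(-1 + (4 + 5))*146 = √(-1 + 9)*146 = √8*146 = (2*√2)*146 = 292*√2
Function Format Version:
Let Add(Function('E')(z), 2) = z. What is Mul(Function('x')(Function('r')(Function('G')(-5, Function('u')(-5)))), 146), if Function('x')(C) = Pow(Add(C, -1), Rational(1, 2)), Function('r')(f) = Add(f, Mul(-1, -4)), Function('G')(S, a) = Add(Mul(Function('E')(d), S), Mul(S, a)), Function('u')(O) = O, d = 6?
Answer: Mul(292, Pow(2, Rational(1, 2))) ≈ 412.95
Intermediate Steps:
Function('E')(z) = Add(-2, z)
Function('G')(S, a) = Add(Mul(4, S), Mul(S, a)) (Function('G')(S, a) = Add(Mul(Add(-2, 6), S), Mul(S, a)) = Add(Mul(4, S), Mul(S, a)))
Function('r')(f) = Add(4, f) (Function('r')(f) = Add(f, 4) = Add(4, f))
Function('x')(C) = Pow(Add(-1, C), Rational(1, 2))
Mul(Function('x')(Function('r')(Function('G')(-5, Function('u')(-5)))), 146) = Mul(Pow(Add(-1, Add(4, Mul(-5, Add(4, -5)))), Rational(1, 2)), 146) = Mul(Pow(Add(-1, Add(4, Mul(-5, -1))), Rational(1, 2)), 146) = Mul(Pow(Add(-1, Add(4, 5)), Rational(1, 2)), 146) = Mul(Pow(Add(-1, 9), Rational(1, 2)), 146) = Mul(Pow(8, Rational(1, 2)), 146) = Mul(Mul(2, Pow(2, Rational(1, 2))), 146) = Mul(292, Pow(2, Rational(1, 2)))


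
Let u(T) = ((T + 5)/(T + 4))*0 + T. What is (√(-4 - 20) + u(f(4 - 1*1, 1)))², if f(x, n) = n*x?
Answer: -15 + 12*I*√6 ≈ -15.0 + 29.394*I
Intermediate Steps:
u(T) = T (u(T) = ((5 + T)/(4 + T))*0 + T = 0 + T = T)
(√(-4 - 20) + u(f(4 - 1*1, 1)))² = (√(-4 - 20) + 1*(4 - 1*1))² = (√(-24) + 1*(4 - 1))² = (2*I*√6 + 1*3)² = (2*I*√6 + 3)² = (3 + 2*I*√6)²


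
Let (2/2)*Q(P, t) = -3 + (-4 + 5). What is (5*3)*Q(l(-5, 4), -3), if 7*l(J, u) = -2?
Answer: -30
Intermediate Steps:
l(J, u) = -2/7 (l(J, u) = (1/7)*(-2) = -2/7)
Q(P, t) = -2 (Q(P, t) = -3 + (-4 + 5) = -3 + 1 = -2)
(5*3)*Q(l(-5, 4), -3) = (5*3)*(-2) = 15*(-2) = -30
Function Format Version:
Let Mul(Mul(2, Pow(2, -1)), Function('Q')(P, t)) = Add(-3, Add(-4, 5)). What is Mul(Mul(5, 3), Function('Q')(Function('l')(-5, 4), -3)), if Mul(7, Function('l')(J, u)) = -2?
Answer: -30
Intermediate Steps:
Function('l')(J, u) = Rational(-2, 7) (Function('l')(J, u) = Mul(Rational(1, 7), -2) = Rational(-2, 7))
Function('Q')(P, t) = -2 (Function('Q')(P, t) = Add(-3, Add(-4, 5)) = Add(-3, 1) = -2)
Mul(Mul(5, 3), Function('Q')(Function('l')(-5, 4), -3)) = Mul(Mul(5, 3), -2) = Mul(15, -2) = -30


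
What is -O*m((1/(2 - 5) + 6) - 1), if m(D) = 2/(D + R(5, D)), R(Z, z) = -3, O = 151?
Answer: -906/5 ≈ -181.20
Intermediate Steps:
m(D) = 2/(-3 + D) (m(D) = 2/(D - 3) = 2/(-3 + D))
-O*m((1/(2 - 5) + 6) - 1) = -151*2/(-3 + ((1/(2 - 5) + 6) - 1)) = -151*2/(-3 + ((1/(-3) + 6) - 1)) = -151*2/(-3 + ((-⅓ + 6) - 1)) = -151*2/(-3 + (17/3 - 1)) = -151*2/(-3 + 14/3) = -151*2/(5/3) = -151*2*(⅗) = -151*6/5 = -1*906/5 = -906/5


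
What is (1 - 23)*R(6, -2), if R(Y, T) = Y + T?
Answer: -88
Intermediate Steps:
R(Y, T) = T + Y
(1 - 23)*R(6, -2) = (1 - 23)*(-2 + 6) = -22*4 = -88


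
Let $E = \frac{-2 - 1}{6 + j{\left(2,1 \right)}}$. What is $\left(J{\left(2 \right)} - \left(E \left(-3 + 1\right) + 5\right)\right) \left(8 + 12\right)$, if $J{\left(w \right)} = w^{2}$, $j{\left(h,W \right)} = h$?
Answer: $-35$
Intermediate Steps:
$E = - \frac{3}{8}$ ($E = \frac{-2 - 1}{6 + 2} = - \frac{3}{8} \approx -0.375$)
$\left(J{\left(2 \right)} - \left(E \left(-3 + 1\right) + 5\right)\right) \left(8 + 12\right) = \left(2^{2} - \left(- \frac{3 \left(-3 + 1\right)}{8} + 5\right)\right) \left(8 + 12\right) = \left(4 - \left(\left(- \frac{3}{8}\right) \left(-2\right) + 5\right)\right) 20 = \left(4 - \left(\frac{3}{4} + 5\right)\right) 20 = \left(4 - \frac{23}{4}\right) 20 = \left(- \frac{7}{4}\right) 20 = -35$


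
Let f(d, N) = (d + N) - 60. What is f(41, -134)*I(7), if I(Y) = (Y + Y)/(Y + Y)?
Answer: -153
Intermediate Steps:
f(d, N) = -60 + N + d (f(d, N) = (N + d) - 60 = -60 + N + d)
I(Y) = 1 (I(Y) = (2*Y)/((2*Y)) = (2*Y)*(1/(2*Y)) = 1)
f(41, -134)*I(7) = (-60 - 134 + 41)*1 = -153*1 = -153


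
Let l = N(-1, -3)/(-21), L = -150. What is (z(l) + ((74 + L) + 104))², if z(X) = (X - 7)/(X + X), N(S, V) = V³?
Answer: 53824/81 ≈ 664.49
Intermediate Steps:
l = 9/7 (l = (-3)³/(-21) = -27*(-1/21) = 9/7 ≈ 1.2857)
z(X) = (-7 + X)/(2*X) (z(X) = (-7 + X)/((2*X)) = (-7 + X)*(1/(2*X)) = (-7 + X)/(2*X))
(z(l) + ((74 + L) + 104))² = ((-7 + 9/7)/(2*(9/7)) + ((74 - 150) + 104))² = ((½)*(7/9)*(-40/7) + (-76 + 104))² = (-20/9 + 28)² = (232/9)² = 53824/81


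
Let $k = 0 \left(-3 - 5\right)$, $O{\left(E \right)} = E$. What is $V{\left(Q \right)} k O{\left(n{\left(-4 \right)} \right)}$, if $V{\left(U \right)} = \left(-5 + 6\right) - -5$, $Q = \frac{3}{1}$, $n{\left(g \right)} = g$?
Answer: $0$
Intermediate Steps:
$Q = 3$ ($Q = 3 \cdot 1 = 3$)
$V{\left(U \right)} = 6$ ($V{\left(U \right)} = 1 + 5 = 6$)
$k = 0$ ($k = 0 \left(-8\right) = 0$)
$V{\left(Q \right)} k O{\left(n{\left(-4 \right)} \right)} = 6 \cdot 0 \left(-4\right) = 0 \left(-4\right) = 0$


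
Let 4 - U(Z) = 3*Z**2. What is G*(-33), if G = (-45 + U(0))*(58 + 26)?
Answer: 113652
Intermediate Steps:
U(Z) = 4 - 3*Z**2
G = -3444 (G = (-45 + (4 - 3*0**2))*(58 + 26) = (-45 + (4 - 3*0))*84 = (-45 + (4 + 0))*84 = (-45 + 4)*84 = -41*84 = -3444)
G*(-33) = -3444*(-33) = 113652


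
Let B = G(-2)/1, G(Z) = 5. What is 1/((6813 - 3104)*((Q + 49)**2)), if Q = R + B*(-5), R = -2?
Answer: 1/1795156 ≈ 5.5705e-7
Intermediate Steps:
B = 5 (B = 5/1 = 5*1 = 5)
Q = -27 (Q = -2 + 5*(-5) = -2 - 25 = -27)
1/((6813 - 3104)*((Q + 49)**2)) = 1/((6813 - 3104)*((-27 + 49)**2)) = 1/(3709*(22**2)) = (1/3709)/484 = (1/3709)*(1/484) = 1/1795156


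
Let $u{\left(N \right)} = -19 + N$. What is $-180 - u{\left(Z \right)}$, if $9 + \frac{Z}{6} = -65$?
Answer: $283$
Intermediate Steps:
$Z = -444$ ($Z = -54 + 6 \left(-65\right) = -54 - 390 = -444$)
$-180 - u{\left(Z \right)} = -180 - \left(-19 - 444\right) = -180 - -463 = -180 + 463 = 283$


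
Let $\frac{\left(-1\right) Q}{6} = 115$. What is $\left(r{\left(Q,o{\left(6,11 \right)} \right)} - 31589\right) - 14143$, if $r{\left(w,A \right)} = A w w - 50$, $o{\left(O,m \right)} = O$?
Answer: $2810818$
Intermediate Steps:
$Q = -690$ ($Q = \left(-6\right) 115 = -690$)
$r{\left(w,A \right)} = -50 + A w^{2}$ ($r{\left(w,A \right)} = A w^{2} - 50 = -50 + A w^{2}$)
$\left(r{\left(Q,o{\left(6,11 \right)} \right)} - 31589\right) - 14143 = \left(\left(-50 + 6 \left(-690\right)^{2}\right) - 31589\right) - 14143 = \left(\left(-50 + 6 \cdot 476100\right) - 31589\right) - 14143 = \left(\left(-50 + 2856600\right) - 31589\right) - 14143 = \left(2856550 - 31589\right) - 14143 = 2824961 - 14143 = 2810818$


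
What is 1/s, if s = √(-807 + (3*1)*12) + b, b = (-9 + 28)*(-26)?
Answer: -494/244807 - I*√771/244807 ≈ -0.0020179 - 0.00011342*I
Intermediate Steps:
b = -494 (b = 19*(-26) = -494)
s = -494 + I*√771 (s = √(-807 + (3*1)*12) - 494 = √(-807 + 3*12) - 494 = √(-807 + 36) - 494 = √(-771) - 494 = I*√771 - 494 = -494 + I*√771 ≈ -494.0 + 27.767*I)
1/s = 1/(-494 + I*√771)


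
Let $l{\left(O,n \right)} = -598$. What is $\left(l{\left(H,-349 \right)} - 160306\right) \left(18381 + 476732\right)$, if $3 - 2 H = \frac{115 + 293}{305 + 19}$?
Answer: $-79665662152$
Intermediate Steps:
$H = \frac{47}{54}$ ($H = \frac{3}{2} - \frac{\left(115 + 293\right) \frac{1}{305 + 19}}{2} = \frac{3}{2} - \frac{408 \cdot \frac{1}{324}}{2} = \frac{3}{2} - \frac{17}{27} = \frac{47}{54} \approx 0.87037$)
$\left(l{\left(H,-349 \right)} - 160306\right) \left(18381 + 476732\right) = \left(-598 - 160306\right) \left(18381 + 476732\right) = \left(-160904\right) 495113 = -79665662152$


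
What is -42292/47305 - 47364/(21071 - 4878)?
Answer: -2925388376/766009865 ≈ -3.8190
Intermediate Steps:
-42292/47305 - 47364/(21071 - 4878) = -42292*1/47305 - 47364/16193 = -42292/47305 - 47364*1/16193 = -42292/47305 - 47364/16193 = -2925388376/766009865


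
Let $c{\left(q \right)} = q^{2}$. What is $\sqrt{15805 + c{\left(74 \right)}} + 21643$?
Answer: $21643 + \sqrt{21281} \approx 21789.0$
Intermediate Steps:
$\sqrt{15805 + c{\left(74 \right)}} + 21643 = \sqrt{15805 + 74^{2}} + 21643 = \sqrt{15805 + 5476} + 21643 = \sqrt{21281} + 21643 = 21643 + \sqrt{21281}$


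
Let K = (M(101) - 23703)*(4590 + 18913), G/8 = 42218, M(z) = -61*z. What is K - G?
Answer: -702231336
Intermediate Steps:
G = 337744 (G = 8*42218 = 337744)
K = -701893592 (K = (-61*101 - 23703)*(4590 + 18913) = (-6161 - 23703)*23503 = -29864*23503 = -701893592)
K - G = -701893592 - 1*337744 = -701893592 - 337744 = -702231336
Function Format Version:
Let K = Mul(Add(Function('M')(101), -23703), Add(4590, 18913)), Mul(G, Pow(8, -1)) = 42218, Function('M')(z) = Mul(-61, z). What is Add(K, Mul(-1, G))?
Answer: -702231336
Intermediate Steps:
G = 337744 (G = Mul(8, 42218) = 337744)
K = -701893592 (K = Mul(Add(Mul(-61, 101), -23703), Add(4590, 18913)) = Mul(Add(-6161, -23703), 23503) = Mul(-29864, 23503) = -701893592)
Add(K, Mul(-1, G)) = Add(-701893592, Mul(-1, 337744)) = Add(-701893592, -337744) = -702231336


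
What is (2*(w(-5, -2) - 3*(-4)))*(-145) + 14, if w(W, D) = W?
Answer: -2016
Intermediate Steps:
(2*(w(-5, -2) - 3*(-4)))*(-145) + 14 = (2*(-5 - 3*(-4)))*(-145) + 14 = (2*(-5 + 12))*(-145) + 14 = (2*7)*(-145) + 14 = 14*(-145) + 14 = -2030 + 14 = -2016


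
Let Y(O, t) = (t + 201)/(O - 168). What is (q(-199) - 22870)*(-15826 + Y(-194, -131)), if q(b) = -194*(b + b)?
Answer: -155664887022/181 ≈ -8.6003e+8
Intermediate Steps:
Y(O, t) = (201 + t)/(-168 + O)
q(b) = -388*b
(q(-199) - 22870)*(-15826 + Y(-194, -131)) = (-388*(-199) - 22870)*(-15826 + (201 - 131)/(-168 - 194)) = (77212 - 22870)*(-15826 + 70/(-362)) = 54342*(-15826 - 1/362*70) = 54342*(-15826 - 35/181) = 54342*(-2864541/181) = -155664887022/181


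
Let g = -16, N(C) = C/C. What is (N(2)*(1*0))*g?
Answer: 0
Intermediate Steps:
N(C) = 1
(N(2)*(1*0))*g = (1*(1*0))*(-16) = (1*0)*(-16) = 0*(-16) = 0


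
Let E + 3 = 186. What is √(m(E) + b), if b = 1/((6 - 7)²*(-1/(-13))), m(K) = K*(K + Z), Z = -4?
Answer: √32770 ≈ 181.02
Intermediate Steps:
E = 183 (E = -3 + 186 = 183)
m(K) = K*(-4 + K) (m(K) = K*(K - 4) = K*(-4 + K))
b = 13 (b = 1/((-1)²*(-1*(-1/13))) = 1/(1*(1/13)) = 1/(1/13) = 13)
√(m(E) + b) = √(183*(-4 + 183) + 13) = √(183*179 + 13) = √(32757 + 13) = √32770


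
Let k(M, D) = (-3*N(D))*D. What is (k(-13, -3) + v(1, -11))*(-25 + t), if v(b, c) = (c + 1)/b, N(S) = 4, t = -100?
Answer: -3250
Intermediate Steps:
k(M, D) = -12*D (k(M, D) = (-3*4)*D = -12*D)
v(b, c) = (1 + c)/b
(k(-13, -3) + v(1, -11))*(-25 + t) = (-12*(-3) + (1 - 11)/1)*(-25 - 100) = (36 + 1*(-10))*(-125) = (36 - 10)*(-125) = 26*(-125) = -3250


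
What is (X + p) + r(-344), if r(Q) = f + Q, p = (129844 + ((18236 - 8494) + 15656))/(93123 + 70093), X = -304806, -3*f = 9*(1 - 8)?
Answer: -24900889811/81608 ≈ -3.0513e+5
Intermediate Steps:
f = 21 (f = -3*(1 - 8) = -3*(-7) = -1/3*(-63) = 21)
p = 77621/81608 (p = (129844 + (9742 + 15656))/163216 = (129844 + 25398)*(1/163216) = 155242*(1/163216) = 77621/81608 ≈ 0.95114)
r(Q) = 21 + Q
(X + p) + r(-344) = (-304806 + 77621/81608) + (21 - 344) = -24874530427/81608 - 323 = -24900889811/81608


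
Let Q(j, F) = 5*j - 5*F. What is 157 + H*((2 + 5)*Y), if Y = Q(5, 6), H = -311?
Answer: 11042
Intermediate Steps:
Q(j, F) = -5*F + 5*j
Y = -5 (Y = -5*6 + 5*5 = -30 + 25 = -5)
157 + H*((2 + 5)*Y) = 157 - 311*(2 + 5)*(-5) = 157 - 2177*(-5) = 157 - 311*(-35) = 157 + 10885 = 11042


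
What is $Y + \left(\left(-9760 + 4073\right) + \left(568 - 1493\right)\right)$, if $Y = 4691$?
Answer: $-1921$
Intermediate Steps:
$Y + \left(\left(-9760 + 4073\right) + \left(568 - 1493\right)\right) = 4691 + \left(\left(-9760 + 4073\right) + \left(568 - 1493\right)\right) = 4691 + \left(-5687 + \left(568 - 1493\right)\right) = 4691 - 6612 = -1921$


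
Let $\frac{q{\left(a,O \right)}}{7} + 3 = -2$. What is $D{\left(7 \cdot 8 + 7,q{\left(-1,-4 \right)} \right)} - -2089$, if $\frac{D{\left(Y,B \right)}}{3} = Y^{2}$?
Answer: $13996$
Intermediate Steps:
$q{\left(a,O \right)} = -35$ ($q{\left(a,O \right)} = -21 + 7 \left(-2\right) = -21 - 14 = -35$)
$D{\left(Y,B \right)} = 3 Y^{2}$
$D{\left(7 \cdot 8 + 7,q{\left(-1,-4 \right)} \right)} - -2089 = 3 \left(7 \cdot 8 + 7\right)^{2} - -2089 = 3 \left(56 + 7\right)^{2} + 2089 = 3 \cdot 63^{2} + 2089 = 3 \cdot 3969 + 2089 = 11907 + 2089 = 13996$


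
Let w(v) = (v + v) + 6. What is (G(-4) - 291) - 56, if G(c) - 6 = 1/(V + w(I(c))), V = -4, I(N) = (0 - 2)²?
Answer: -3409/10 ≈ -340.90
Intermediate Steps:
I(N) = 4 (I(N) = (-2)² = 4)
w(v) = 6 + 2*v (w(v) = 2*v + 6 = 6 + 2*v)
G(c) = 61/10 (G(c) = 6 + 1/(-4 + (6 + 2*4)) = 6 + 1/(-4 + (6 + 8)) = 6 + 1/(-4 + 14) = 6 + 1/10 = 6 + ⅒ = 61/10)
(G(-4) - 291) - 56 = (61/10 - 291) - 56 = -2849/10 - 56 = -3409/10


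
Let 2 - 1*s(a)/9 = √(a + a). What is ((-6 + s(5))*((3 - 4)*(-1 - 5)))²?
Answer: 34344 - 7776*√10 ≈ 9754.1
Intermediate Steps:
s(a) = 18 - 9*√2*√a (s(a) = 18 - 9*√(a + a) = 18 - 9*√2*√a)
((-6 + s(5))*((3 - 4)*(-1 - 5)))² = ((-6 + (18 - 9*√2*√5))*((3 - 4)*(-1 - 5)))² = ((-6 + (18 - 9*√10))*(-1*(-6)))² = ((12 - 9*√10)*6)² = (72 - 54*√10)²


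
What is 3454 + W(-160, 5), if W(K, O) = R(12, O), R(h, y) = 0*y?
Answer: 3454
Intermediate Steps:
R(h, y) = 0
W(K, O) = 0
3454 + W(-160, 5) = 3454 + 0 = 3454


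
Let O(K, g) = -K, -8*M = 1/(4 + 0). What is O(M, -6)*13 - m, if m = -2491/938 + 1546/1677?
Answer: 53860813/25168416 ≈ 2.1400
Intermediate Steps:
M = -1/32 (M = -1/(8*(4 + 0)) = -⅛/4 = -⅛*¼ = -1/32 ≈ -0.031250)
m = -2727259/1573026 (m = -2491*1/938 + 1546*(1/1677) = -2491/938 + 1546/1677 = -2727259/1573026 ≈ -1.7338)
O(M, -6)*13 - m = -1*(-1/32)*13 - 1*(-2727259/1573026) = (1/32)*13 + 2727259/1573026 = 13/32 + 2727259/1573026 = 53860813/25168416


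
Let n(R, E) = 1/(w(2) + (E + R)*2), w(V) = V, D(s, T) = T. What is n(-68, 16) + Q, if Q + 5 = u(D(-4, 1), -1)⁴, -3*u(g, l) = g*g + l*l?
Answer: -13253/2754 ≈ -4.8123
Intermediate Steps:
u(g, l) = -g²/3 - l²/3 (u(g, l) = -(g*g + l*l)/3 = -(g² + l²)/3 = -g²/3 - l²/3)
n(R, E) = 1/(2 + 2*E + 2*R) (n(R, E) = 1/(2 + (E + R)*2) = 1/(2 + (2*E + 2*R)) = 1/(2 + 2*E + 2*R))
Q = -389/81 (Q = -5 + (-⅓*1² - ⅓*(-1)²)⁴ = -5 + (-⅓*1 - ⅓*1)⁴ = -5 + (-⅓ - ⅓)⁴ = -5 + (-⅔)⁴ = -5 + 16/81 = -389/81 ≈ -4.8025)
n(-68, 16) + Q = 1/(2*(1 + 16 - 68)) - 389/81 = (½)/(-51) - 389/81 = (½)*(-1/51) - 389/81 = -1/102 - 389/81 = -13253/2754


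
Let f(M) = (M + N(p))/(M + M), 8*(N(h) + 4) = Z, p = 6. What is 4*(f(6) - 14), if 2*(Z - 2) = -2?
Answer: -1327/24 ≈ -55.292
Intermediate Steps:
Z = 1 (Z = 2 + (½)*(-2) = 2 - 1 = 1)
N(h) = -31/8 (N(h) = -4 + (⅛)*1 = -4 + ⅛ = -31/8)
f(M) = (-31/8 + M)/(2*M) (f(M) = (M - 31/8)/(M + M) = (-31/8 + M)/((2*M)) = (-31/8 + M)*(1/(2*M)) = (-31/8 + M)/(2*M))
4*(f(6) - 14) = 4*((1/16)*(-31 + 8*6)/6 - 14) = 4*((1/16)*(⅙)*(-31 + 48) - 14) = 4*((1/16)*(⅙)*17 - 14) = 4*(17/96 - 14) = 4*(-1327/96) = -1327/24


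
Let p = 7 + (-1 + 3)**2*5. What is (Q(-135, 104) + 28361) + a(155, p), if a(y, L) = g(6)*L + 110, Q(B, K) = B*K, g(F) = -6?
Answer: 14269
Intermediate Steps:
p = 27 (p = 7 + 2**2*5 = 7 + 4*5 = 7 + 20 = 27)
a(y, L) = 110 - 6*L (a(y, L) = -6*L + 110 = 110 - 6*L)
(Q(-135, 104) + 28361) + a(155, p) = (-135*104 + 28361) + (110 - 6*27) = (-14040 + 28361) + (110 - 162) = 14321 - 52 = 14269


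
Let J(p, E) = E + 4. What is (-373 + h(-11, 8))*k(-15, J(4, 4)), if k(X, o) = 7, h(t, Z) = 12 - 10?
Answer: -2597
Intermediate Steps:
h(t, Z) = 2
J(p, E) = 4 + E
(-373 + h(-11, 8))*k(-15, J(4, 4)) = (-373 + 2)*7 = -371*7 = -2597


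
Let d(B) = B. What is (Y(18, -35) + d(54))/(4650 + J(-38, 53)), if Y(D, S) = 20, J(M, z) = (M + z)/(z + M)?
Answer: 74/4651 ≈ 0.015911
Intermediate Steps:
J(M, z) = 1 (J(M, z) = (M + z)/(M + z) = 1)
(Y(18, -35) + d(54))/(4650 + J(-38, 53)) = (20 + 54)/(4650 + 1) = 74/4651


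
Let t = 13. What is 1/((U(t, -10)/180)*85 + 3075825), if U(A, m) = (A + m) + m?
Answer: 36/110729581 ≈ 3.2512e-7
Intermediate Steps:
U(A, m) = A + 2*m
1/((U(t, -10)/180)*85 + 3075825) = 1/(((13 + 2*(-10))/180)*85 + 3075825) = 1/(((13 - 20)*(1/180))*85 + 3075825) = 1/(-7*1/180*85 + 3075825) = 1/(-7/180*85 + 3075825) = 1/(-119/36 + 3075825) = 1/(110729581/36) = 36/110729581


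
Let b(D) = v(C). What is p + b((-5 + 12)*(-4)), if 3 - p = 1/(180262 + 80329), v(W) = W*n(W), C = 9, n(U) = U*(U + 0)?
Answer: 190752611/260591 ≈ 732.00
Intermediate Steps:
n(U) = U**2 (n(U) = U*U = U**2)
v(W) = W**3 (v(W) = W*W**2 = W**3)
b(D) = 729 (b(D) = 9**3 = 729)
p = 781772/260591 (p = 3 - 1/(180262 + 80329) = 3 - 1/260591 = 781772/260591 ≈ 3.0000)
p + b((-5 + 12)*(-4)) = 781772/260591 + 729 = 190752611/260591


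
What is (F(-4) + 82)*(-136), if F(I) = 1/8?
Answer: -11169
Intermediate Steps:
F(I) = ⅛
(F(-4) + 82)*(-136) = (⅛ + 82)*(-136) = (657/8)*(-136) = -11169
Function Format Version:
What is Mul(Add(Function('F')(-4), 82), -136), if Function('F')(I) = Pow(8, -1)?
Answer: -11169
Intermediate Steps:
Function('F')(I) = Rational(1, 8)
Mul(Add(Function('F')(-4), 82), -136) = Mul(Add(Rational(1, 8), 82), -136) = Mul(Rational(657, 8), -136) = -11169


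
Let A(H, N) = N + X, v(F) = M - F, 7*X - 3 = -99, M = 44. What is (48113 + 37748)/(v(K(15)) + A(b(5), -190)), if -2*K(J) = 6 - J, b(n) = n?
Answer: -63266/121 ≈ -522.86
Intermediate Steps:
X = -96/7 (X = 3/7 + (1/7)*(-99) = 3/7 - 99/7 = -96/7 ≈ -13.714)
K(J) = -3 + J/2 (K(J) = -(6 - J)/2 = -3 + J/2)
v(F) = 44 - F
A(H, N) = -96/7 + N (A(H, N) = N - 96/7 = -96/7 + N)
(48113 + 37748)/(v(K(15)) + A(b(5), -190)) = (48113 + 37748)/((44 - (-3 + (1/2)*15)) + (-96/7 - 190)) = 85861/((44 - (-3 + 15/2)) - 1426/7) = 85861/((44 - 1*9/2) - 1426/7) = 85861/((44 - 9/2) - 1426/7) = 85861/(79/2 - 1426/7) = 85861/(-2299/14) = 85861*(-14/2299) = -63266/121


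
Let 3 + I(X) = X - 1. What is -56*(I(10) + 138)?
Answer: -8064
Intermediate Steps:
I(X) = -4 + X (I(X) = -3 + (X - 1) = -3 + (-1 + X) = -4 + X)
-56*(I(10) + 138) = -56*((-4 + 10) + 138) = -56*(6 + 138) = -56*144 = -8064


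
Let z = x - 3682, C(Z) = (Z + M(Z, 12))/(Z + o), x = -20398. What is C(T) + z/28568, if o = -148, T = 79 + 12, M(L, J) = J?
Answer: -539383/203547 ≈ -2.6499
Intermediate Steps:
T = 91
C(Z) = (12 + Z)/(-148 + Z) (C(Z) = (Z + 12)/(Z - 148) = (12 + Z)/(-148 + Z))
z = -24080 (z = -20398 - 3682 = -24080)
C(T) + z/28568 = (12 + 91)/(-148 + 91) - 24080/28568 = 103/(-57) - 24080*1/28568 = -1/57*103 - 3010/3571 = -103/57 - 3010/3571 = -539383/203547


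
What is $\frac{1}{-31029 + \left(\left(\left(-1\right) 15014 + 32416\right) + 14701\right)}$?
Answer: $\frac{1}{1074} \approx 0.0009311$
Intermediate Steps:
$\frac{1}{-31029 + \left(\left(\left(-1\right) 15014 + 32416\right) + 14701\right)} = \frac{1}{-31029 + \left(\left(-15014 + 32416\right) + 14701\right)} = \frac{1}{-31029 + \left(17402 + 14701\right)} = \frac{1}{-31029 + 32103} = \frac{1}{1074}$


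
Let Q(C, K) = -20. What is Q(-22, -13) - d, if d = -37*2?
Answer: 54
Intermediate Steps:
d = -74
Q(-22, -13) - d = -20 - 1*(-74) = -20 + 74 = 54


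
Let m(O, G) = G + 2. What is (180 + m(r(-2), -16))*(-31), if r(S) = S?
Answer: -5146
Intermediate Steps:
m(O, G) = 2 + G
(180 + m(r(-2), -16))*(-31) = (180 + (2 - 16))*(-31) = (180 - 14)*(-31) = 166*(-31) = -5146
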